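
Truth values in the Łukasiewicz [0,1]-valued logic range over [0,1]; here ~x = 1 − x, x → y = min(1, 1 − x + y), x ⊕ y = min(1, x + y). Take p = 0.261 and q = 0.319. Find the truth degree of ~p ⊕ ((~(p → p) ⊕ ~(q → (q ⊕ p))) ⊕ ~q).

~p = 1 − 0.261 = 0.739
p → p = min(1, 1 − 0.261 + 0.261) = min(1, 1.000) = 1.000
~(p → p) = 1 − 1.000 = 0.000
q ⊕ p = min(1, 0.319 + 0.261) = min(1, 0.580) = 0.580
q → (q ⊕ p) = min(1, 1 − 0.319 + 0.580) = min(1, 1.261) = 1.000
~(q → (q ⊕ p)) = 1 − 1.000 = 0.000
~(p → p) ⊕ ~(q → (q ⊕ p)) = min(1, 0.000 + 0.000) = min(1, 0.000) = 0.000
~q = 1 − 0.319 = 0.681
(~(p → p) ⊕ ~(q → (q ⊕ p))) ⊕ ~q = min(1, 0.000 + 0.681) = min(1, 0.681) = 0.681
~p ⊕ ((~(p → p) ⊕ ~(q → (q ⊕ p))) ⊕ ~q) = min(1, 0.739 + 0.681) = min(1, 1.420) = 1.000

1.000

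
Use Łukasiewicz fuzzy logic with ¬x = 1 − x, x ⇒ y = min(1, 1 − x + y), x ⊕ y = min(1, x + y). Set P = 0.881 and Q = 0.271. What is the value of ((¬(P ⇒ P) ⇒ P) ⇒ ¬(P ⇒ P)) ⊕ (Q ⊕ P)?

1.000

P ⇒ P = min(1, 1 − 0.881 + 0.881) = min(1, 1.000) = 1.000
¬(P ⇒ P) = 1 − 1.000 = 0.000
¬(P ⇒ P) ⇒ P = min(1, 1 − 0.000 + 0.881) = min(1, 1.881) = 1.000
(¬(P ⇒ P) ⇒ P) ⇒ ¬(P ⇒ P) = min(1, 1 − 1.000 + 0.000) = min(1, 0.000) = 0.000
Q ⊕ P = min(1, 0.271 + 0.881) = min(1, 1.152) = 1.000
((¬(P ⇒ P) ⇒ P) ⇒ ¬(P ⇒ P)) ⊕ (Q ⊕ P) = min(1, 0.000 + 1.000) = min(1, 1.000) = 1.000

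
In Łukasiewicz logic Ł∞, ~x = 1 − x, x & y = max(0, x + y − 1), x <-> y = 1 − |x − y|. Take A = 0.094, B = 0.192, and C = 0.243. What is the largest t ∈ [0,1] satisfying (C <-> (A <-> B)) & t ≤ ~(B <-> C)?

0.710

A <-> B = 1 − |0.094 − 0.192| = 1 − 0.098 = 0.902
C <-> (A <-> B) = 1 − |0.243 − 0.902| = 1 − 0.659 = 0.341
So the left factor is C <-> (A <-> B) = 0.341.
B <-> C = 1 − |0.192 − 0.243| = 1 − 0.051 = 0.949
~(B <-> C) = 1 − 0.949 = 0.051
So the right-hand bound is ~(B <-> C) = 0.051.
The residuum of the Łukasiewicz t-norm gives the supremum: min(1, 1 − 0.341 + 0.051).
1 − 0.341 + 0.051 = 0.710, so t = min(1, 0.710) = 0.710.
Check: 0.341 & 0.710 = max(0, 0.051) = 0.051 ≤ 0.051.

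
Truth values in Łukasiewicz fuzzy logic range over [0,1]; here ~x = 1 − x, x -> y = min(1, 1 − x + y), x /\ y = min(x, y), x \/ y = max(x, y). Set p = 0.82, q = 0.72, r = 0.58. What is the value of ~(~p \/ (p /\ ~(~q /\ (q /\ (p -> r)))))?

~p = 1 − 0.82 = 0.18
~q = 1 − 0.72 = 0.28
p -> r = min(1, 1 − 0.82 + 0.58) = min(1, 0.76) = 0.76
q /\ (p -> r) = min(0.72, 0.76) = 0.72
~q /\ (q /\ (p -> r)) = min(0.28, 0.72) = 0.28
~(~q /\ (q /\ (p -> r))) = 1 − 0.28 = 0.72
p /\ ~(~q /\ (q /\ (p -> r))) = min(0.82, 0.72) = 0.72
~p \/ (p /\ ~(~q /\ (q /\ (p -> r)))) = max(0.18, 0.72) = 0.72
~(~p \/ (p /\ ~(~q /\ (q /\ (p -> r))))) = 1 − 0.72 = 0.28

0.28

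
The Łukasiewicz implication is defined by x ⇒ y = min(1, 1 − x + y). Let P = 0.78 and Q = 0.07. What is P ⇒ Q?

P ⇒ Q = min(1, 1 − 0.78 + 0.07) = min(1, 0.29) = 0.29
For comparison, the Gödel implication (1 if x ≤ y else y) would give 0.07.

0.29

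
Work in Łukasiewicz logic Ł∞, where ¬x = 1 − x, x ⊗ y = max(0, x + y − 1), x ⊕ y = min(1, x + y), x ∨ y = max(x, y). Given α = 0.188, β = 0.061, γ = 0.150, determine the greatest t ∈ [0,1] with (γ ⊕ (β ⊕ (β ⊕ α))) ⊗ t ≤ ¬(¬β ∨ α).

β ⊕ α = min(1, 0.061 + 0.188) = min(1, 0.249) = 0.249
β ⊕ (β ⊕ α) = min(1, 0.061 + 0.249) = min(1, 0.310) = 0.310
γ ⊕ (β ⊕ (β ⊕ α)) = min(1, 0.150 + 0.310) = min(1, 0.460) = 0.460
So the left factor is γ ⊕ (β ⊕ (β ⊕ α)) = 0.460.
¬β = 1 − 0.061 = 0.939
¬β ∨ α = max(0.939, 0.188) = 0.939
¬(¬β ∨ α) = 1 − 0.939 = 0.061
So the right-hand bound is ¬(¬β ∨ α) = 0.061.
The residuum of the Łukasiewicz t-norm gives the supremum: min(1, 1 − 0.460 + 0.061).
1 − 0.460 + 0.061 = 0.601, so t = min(1, 0.601) = 0.601.
Check: 0.460 ⊗ 0.601 = max(0, 0.061) = 0.061 ≤ 0.061.

0.601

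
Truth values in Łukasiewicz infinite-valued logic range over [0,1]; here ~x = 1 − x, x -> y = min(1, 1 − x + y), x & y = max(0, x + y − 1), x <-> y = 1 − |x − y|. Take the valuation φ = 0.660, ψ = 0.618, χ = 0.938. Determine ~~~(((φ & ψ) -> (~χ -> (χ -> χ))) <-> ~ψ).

0.618

φ & ψ = max(0, 0.660 + 0.618 − 1) = max(0, 0.278) = 0.278
~χ = 1 − 0.938 = 0.062
χ -> χ = min(1, 1 − 0.938 + 0.938) = min(1, 1.000) = 1.000
~χ -> (χ -> χ) = min(1, 1 − 0.062 + 1.000) = min(1, 1.938) = 1.000
(φ & ψ) -> (~χ -> (χ -> χ)) = min(1, 1 − 0.278 + 1.000) = min(1, 1.722) = 1.000
~ψ = 1 − 0.618 = 0.382
((φ & ψ) -> (~χ -> (χ -> χ))) <-> ~ψ = 1 − |1.000 − 0.382| = 1 − 0.618 = 0.382
~(((φ & ψ) -> (~χ -> (χ -> χ))) <-> ~ψ) = 1 − 0.382 = 0.618
~~(((φ & ψ) -> (~χ -> (χ -> χ))) <-> ~ψ) = 1 − 0.618 = 0.382
~~~(((φ & ψ) -> (~χ -> (χ -> χ))) <-> ~ψ) = 1 − 0.382 = 0.618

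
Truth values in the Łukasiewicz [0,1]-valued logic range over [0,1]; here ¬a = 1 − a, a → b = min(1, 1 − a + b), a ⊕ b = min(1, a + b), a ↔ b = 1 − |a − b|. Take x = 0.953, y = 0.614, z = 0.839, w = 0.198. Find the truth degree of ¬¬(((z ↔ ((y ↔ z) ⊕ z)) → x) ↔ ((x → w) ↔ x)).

0.292

y ↔ z = 1 − |0.614 − 0.839| = 1 − 0.225 = 0.775
(y ↔ z) ⊕ z = min(1, 0.775 + 0.839) = min(1, 1.614) = 1.000
z ↔ ((y ↔ z) ⊕ z) = 1 − |0.839 − 1.000| = 1 − 0.161 = 0.839
(z ↔ ((y ↔ z) ⊕ z)) → x = min(1, 1 − 0.839 + 0.953) = min(1, 1.114) = 1.000
x → w = min(1, 1 − 0.953 + 0.198) = min(1, 0.245) = 0.245
(x → w) ↔ x = 1 − |0.245 − 0.953| = 1 − 0.708 = 0.292
((z ↔ ((y ↔ z) ⊕ z)) → x) ↔ ((x → w) ↔ x) = 1 − |1.000 − 0.292| = 1 − 0.708 = 0.292
¬(((z ↔ ((y ↔ z) ⊕ z)) → x) ↔ ((x → w) ↔ x)) = 1 − 0.292 = 0.708
¬¬(((z ↔ ((y ↔ z) ⊕ z)) → x) ↔ ((x → w) ↔ x)) = 1 − 0.708 = 0.292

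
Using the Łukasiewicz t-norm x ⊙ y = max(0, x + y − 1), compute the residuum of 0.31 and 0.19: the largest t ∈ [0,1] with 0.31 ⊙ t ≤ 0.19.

The residuum of the Łukasiewicz t-norm gives the supremum: min(1, 1 − 0.31 + 0.19).
1 − 0.31 + 0.19 = 0.88, so t = min(1, 0.88) = 0.88.
Check: 0.31 ⊙ 0.88 = max(0, 0.19) = 0.19 ≤ 0.19.

0.88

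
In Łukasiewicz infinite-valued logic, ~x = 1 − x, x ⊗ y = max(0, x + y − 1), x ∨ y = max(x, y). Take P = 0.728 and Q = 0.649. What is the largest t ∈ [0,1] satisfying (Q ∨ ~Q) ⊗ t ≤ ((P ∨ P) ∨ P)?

1.000

~Q = 1 − 0.649 = 0.351
Q ∨ ~Q = max(0.649, 0.351) = 0.649
So the left factor is Q ∨ ~Q = 0.649.
P ∨ P = max(0.728, 0.728) = 0.728
(P ∨ P) ∨ P = max(0.728, 0.728) = 0.728
So the right-hand bound is (P ∨ P) ∨ P = 0.728.
The residuum of the Łukasiewicz t-norm gives the supremum: min(1, 1 − 0.649 + 0.728).
1 − 0.649 + 0.728 = 1.079, so t = min(1, 1.079) = 1.000.
Check: 0.649 ⊗ 1.000 = max(0, 0.649) = 0.649 ≤ 0.728.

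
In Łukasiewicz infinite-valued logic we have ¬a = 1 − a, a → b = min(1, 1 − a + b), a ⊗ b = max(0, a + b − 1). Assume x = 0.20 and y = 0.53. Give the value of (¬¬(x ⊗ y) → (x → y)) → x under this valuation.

0.20

x ⊗ y = max(0, 0.20 + 0.53 − 1) = max(0, -0.27) = 0.00
¬(x ⊗ y) = 1 − 0.00 = 1.00
¬¬(x ⊗ y) = 1 − 1.00 = 0.00
x → y = min(1, 1 − 0.20 + 0.53) = min(1, 1.33) = 1.00
¬¬(x ⊗ y) → (x → y) = min(1, 1 − 0.00 + 1.00) = min(1, 2.00) = 1.00
(¬¬(x ⊗ y) → (x → y)) → x = min(1, 1 − 1.00 + 0.20) = min(1, 0.20) = 0.20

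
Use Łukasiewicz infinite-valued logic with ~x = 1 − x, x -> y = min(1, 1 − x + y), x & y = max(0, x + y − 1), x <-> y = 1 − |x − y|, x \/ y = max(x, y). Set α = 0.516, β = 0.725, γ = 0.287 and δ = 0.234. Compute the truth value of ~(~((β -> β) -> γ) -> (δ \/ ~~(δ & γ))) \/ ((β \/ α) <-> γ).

0.562

β -> β = min(1, 1 − 0.725 + 0.725) = min(1, 1.000) = 1.000
(β -> β) -> γ = min(1, 1 − 1.000 + 0.287) = min(1, 0.287) = 0.287
~((β -> β) -> γ) = 1 − 0.287 = 0.713
δ & γ = max(0, 0.234 + 0.287 − 1) = max(0, -0.479) = 0.000
~(δ & γ) = 1 − 0.000 = 1.000
~~(δ & γ) = 1 − 1.000 = 0.000
δ \/ ~~(δ & γ) = max(0.234, 0.000) = 0.234
~((β -> β) -> γ) -> (δ \/ ~~(δ & γ)) = min(1, 1 − 0.713 + 0.234) = min(1, 0.521) = 0.521
~(~((β -> β) -> γ) -> (δ \/ ~~(δ & γ))) = 1 − 0.521 = 0.479
β \/ α = max(0.725, 0.516) = 0.725
(β \/ α) <-> γ = 1 − |0.725 − 0.287| = 1 − 0.438 = 0.562
~(~((β -> β) -> γ) -> (δ \/ ~~(δ & γ))) \/ ((β \/ α) <-> γ) = max(0.479, 0.562) = 0.562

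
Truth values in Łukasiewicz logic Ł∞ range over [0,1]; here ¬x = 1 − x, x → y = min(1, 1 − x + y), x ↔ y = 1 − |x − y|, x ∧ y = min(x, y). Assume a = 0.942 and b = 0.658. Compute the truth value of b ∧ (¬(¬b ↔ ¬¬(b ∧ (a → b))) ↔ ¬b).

¬b = 1 − 0.658 = 0.342
a → b = min(1, 1 − 0.942 + 0.658) = min(1, 0.716) = 0.716
b ∧ (a → b) = min(0.658, 0.716) = 0.658
¬(b ∧ (a → b)) = 1 − 0.658 = 0.342
¬¬(b ∧ (a → b)) = 1 − 0.342 = 0.658
¬b ↔ ¬¬(b ∧ (a → b)) = 1 − |0.342 − 0.658| = 1 − 0.316 = 0.684
¬(¬b ↔ ¬¬(b ∧ (a → b))) = 1 − 0.684 = 0.316
¬(¬b ↔ ¬¬(b ∧ (a → b))) ↔ ¬b = 1 − |0.316 − 0.342| = 1 − 0.026 = 0.974
b ∧ (¬(¬b ↔ ¬¬(b ∧ (a → b))) ↔ ¬b) = min(0.658, 0.974) = 0.658

0.658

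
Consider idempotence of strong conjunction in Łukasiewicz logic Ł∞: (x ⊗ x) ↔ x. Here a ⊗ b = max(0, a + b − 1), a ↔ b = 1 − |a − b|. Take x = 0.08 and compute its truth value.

x ⊗ x = max(0, 0.08 + 0.08 − 1) = max(0, -0.84) = 0.00
(x ⊗ x) ↔ x = 1 − |0.00 − 0.08| = 1 − 0.08 = 0.92
(The value 0.92 < 1 shows this instance is not satisfied; fails in Ł∞ since a ⊗ a = max(0, 2a−1) ≠ a in general.)

0.92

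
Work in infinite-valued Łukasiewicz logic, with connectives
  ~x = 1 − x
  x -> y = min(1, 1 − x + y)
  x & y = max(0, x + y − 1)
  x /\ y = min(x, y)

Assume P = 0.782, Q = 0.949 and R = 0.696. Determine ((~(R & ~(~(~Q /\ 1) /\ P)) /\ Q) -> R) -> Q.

1.000

~Q = 1 − 0.949 = 0.051
~Q /\ 1 = min(0.051, 1.000) = 0.051
~(~Q /\ 1) = 1 − 0.051 = 0.949
~(~Q /\ 1) /\ P = min(0.949, 0.782) = 0.782
~(~(~Q /\ 1) /\ P) = 1 − 0.782 = 0.218
R & ~(~(~Q /\ 1) /\ P) = max(0, 0.696 + 0.218 − 1) = max(0, -0.086) = 0.000
~(R & ~(~(~Q /\ 1) /\ P)) = 1 − 0.000 = 1.000
~(R & ~(~(~Q /\ 1) /\ P)) /\ Q = min(1.000, 0.949) = 0.949
(~(R & ~(~(~Q /\ 1) /\ P)) /\ Q) -> R = min(1, 1 − 0.949 + 0.696) = min(1, 0.747) = 0.747
((~(R & ~(~(~Q /\ 1) /\ P)) /\ Q) -> R) -> Q = min(1, 1 − 0.747 + 0.949) = min(1, 1.202) = 1.000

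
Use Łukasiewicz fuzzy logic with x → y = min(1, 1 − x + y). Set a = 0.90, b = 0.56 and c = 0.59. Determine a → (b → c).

b → c = min(1, 1 − 0.56 + 0.59) = min(1, 1.03) = 1.00
a → (b → c) = min(1, 1 − 0.90 + 1.00) = min(1, 1.10) = 1.00

1.00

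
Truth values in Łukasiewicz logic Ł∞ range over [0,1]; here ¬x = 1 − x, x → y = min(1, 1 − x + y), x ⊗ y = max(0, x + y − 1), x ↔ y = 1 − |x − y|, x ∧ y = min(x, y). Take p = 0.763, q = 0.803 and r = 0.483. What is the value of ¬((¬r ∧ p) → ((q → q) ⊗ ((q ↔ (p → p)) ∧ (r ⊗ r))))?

¬r = 1 − 0.483 = 0.517
¬r ∧ p = min(0.517, 0.763) = 0.517
q → q = min(1, 1 − 0.803 + 0.803) = min(1, 1.000) = 1.000
p → p = min(1, 1 − 0.763 + 0.763) = min(1, 1.000) = 1.000
q ↔ (p → p) = 1 − |0.803 − 1.000| = 1 − 0.197 = 0.803
r ⊗ r = max(0, 0.483 + 0.483 − 1) = max(0, -0.034) = 0.000
(q ↔ (p → p)) ∧ (r ⊗ r) = min(0.803, 0.000) = 0.000
(q → q) ⊗ ((q ↔ (p → p)) ∧ (r ⊗ r)) = max(0, 1.000 + 0.000 − 1) = max(0, 0.000) = 0.000
(¬r ∧ p) → ((q → q) ⊗ ((q ↔ (p → p)) ∧ (r ⊗ r))) = min(1, 1 − 0.517 + 0.000) = min(1, 0.483) = 0.483
¬((¬r ∧ p) → ((q → q) ⊗ ((q ↔ (p → p)) ∧ (r ⊗ r)))) = 1 − 0.483 = 0.517

0.517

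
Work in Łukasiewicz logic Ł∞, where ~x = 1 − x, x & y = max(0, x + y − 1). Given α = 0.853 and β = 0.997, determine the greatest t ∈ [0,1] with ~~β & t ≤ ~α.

0.150

~β = 1 − 0.997 = 0.003
~~β = 1 − 0.003 = 0.997
So the left factor is ~~β = 0.997.
~α = 1 − 0.853 = 0.147
So the right-hand bound is ~α = 0.147.
The residuum of the Łukasiewicz t-norm gives the supremum: min(1, 1 − 0.997 + 0.147).
1 − 0.997 + 0.147 = 0.150, so t = min(1, 0.150) = 0.150.
Check: 0.997 & 0.150 = max(0, 0.147) = 0.147 ≤ 0.147.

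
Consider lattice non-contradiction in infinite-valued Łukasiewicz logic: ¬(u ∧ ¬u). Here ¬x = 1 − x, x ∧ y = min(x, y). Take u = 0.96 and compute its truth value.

0.96

¬u = 1 − 0.96 = 0.04
u ∧ ¬u = min(0.96, 0.04) = 0.04
¬(u ∧ ¬u) = 1 − 0.04 = 0.96
(The value 0.96 < 1 shows this instance is not satisfied; not a Ł∞-tautology — its value is 1 − min(a, 1−a).)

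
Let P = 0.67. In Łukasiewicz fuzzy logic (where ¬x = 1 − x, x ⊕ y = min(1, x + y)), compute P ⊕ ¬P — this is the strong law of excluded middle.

1.00

¬P = 1 − 0.67 = 0.33
P ⊕ ¬P = min(1, 0.67 + 0.33) = min(1, 1.00) = 1.00
(As expected: always 1 in Ł∞ since a ⊕ (1−a) = 1.)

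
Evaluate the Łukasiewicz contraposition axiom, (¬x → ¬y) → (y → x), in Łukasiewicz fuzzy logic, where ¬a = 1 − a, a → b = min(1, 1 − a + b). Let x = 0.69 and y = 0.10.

¬x = 1 − 0.69 = 0.31
¬y = 1 − 0.10 = 0.90
¬x → ¬y = min(1, 1 − 0.31 + 0.90) = min(1, 1.59) = 1.00
y → x = min(1, 1 − 0.10 + 0.69) = min(1, 1.59) = 1.00
(¬x → ¬y) → (y → x) = min(1, 1 − 1.00 + 1.00) = min(1, 1.00) = 1.00
(As expected: an axiom of Ł∞, always 1.)

1.00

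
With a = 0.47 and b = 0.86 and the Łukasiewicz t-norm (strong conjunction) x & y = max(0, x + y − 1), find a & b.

0.33

a & b = max(0, 0.47 + 0.86 − 1) = max(0, 0.33) = 0.33
For comparison, the Gödel (minimum) t-norm min(x, y) would give 0.47.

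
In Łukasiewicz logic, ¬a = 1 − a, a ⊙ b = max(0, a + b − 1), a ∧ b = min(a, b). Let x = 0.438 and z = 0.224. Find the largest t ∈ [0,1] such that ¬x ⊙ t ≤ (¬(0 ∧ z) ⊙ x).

0.876

¬x = 1 − 0.438 = 0.562
So the left factor is ¬x = 0.562.
0 ∧ z = min(0.000, 0.224) = 0.000
¬(0 ∧ z) = 1 − 0.000 = 1.000
¬(0 ∧ z) ⊙ x = max(0, 1.000 + 0.438 − 1) = max(0, 0.438) = 0.438
So the right-hand bound is ¬(0 ∧ z) ⊙ x = 0.438.
The residuum of the Łukasiewicz t-norm gives the supremum: min(1, 1 − 0.562 + 0.438).
1 − 0.562 + 0.438 = 0.876, so t = min(1, 0.876) = 0.876.
Check: 0.562 ⊙ 0.876 = max(0, 0.438) = 0.438 ≤ 0.438.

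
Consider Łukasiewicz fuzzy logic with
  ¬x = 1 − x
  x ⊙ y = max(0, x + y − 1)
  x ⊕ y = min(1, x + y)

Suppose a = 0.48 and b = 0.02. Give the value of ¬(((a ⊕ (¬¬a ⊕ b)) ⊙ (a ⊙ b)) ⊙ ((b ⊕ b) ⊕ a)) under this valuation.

¬a = 1 − 0.48 = 0.52
¬¬a = 1 − 0.52 = 0.48
¬¬a ⊕ b = min(1, 0.48 + 0.02) = min(1, 0.50) = 0.50
a ⊕ (¬¬a ⊕ b) = min(1, 0.48 + 0.50) = min(1, 0.98) = 0.98
a ⊙ b = max(0, 0.48 + 0.02 − 1) = max(0, -0.50) = 0.00
(a ⊕ (¬¬a ⊕ b)) ⊙ (a ⊙ b) = max(0, 0.98 + 0.00 − 1) = max(0, -0.02) = 0.00
b ⊕ b = min(1, 0.02 + 0.02) = min(1, 0.04) = 0.04
(b ⊕ b) ⊕ a = min(1, 0.04 + 0.48) = min(1, 0.52) = 0.52
((a ⊕ (¬¬a ⊕ b)) ⊙ (a ⊙ b)) ⊙ ((b ⊕ b) ⊕ a) = max(0, 0.00 + 0.52 − 1) = max(0, -0.48) = 0.00
¬(((a ⊕ (¬¬a ⊕ b)) ⊙ (a ⊙ b)) ⊙ ((b ⊕ b) ⊕ a)) = 1 − 0.00 = 1.00

1.00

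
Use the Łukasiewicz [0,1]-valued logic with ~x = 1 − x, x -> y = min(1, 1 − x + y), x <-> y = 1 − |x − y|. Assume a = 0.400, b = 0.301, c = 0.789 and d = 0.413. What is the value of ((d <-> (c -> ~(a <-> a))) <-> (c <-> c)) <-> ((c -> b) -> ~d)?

0.798

a <-> a = 1 − |0.400 − 0.400| = 1 − 0.000 = 1.000
~(a <-> a) = 1 − 1.000 = 0.000
c -> ~(a <-> a) = min(1, 1 − 0.789 + 0.000) = min(1, 0.211) = 0.211
d <-> (c -> ~(a <-> a)) = 1 − |0.413 − 0.211| = 1 − 0.202 = 0.798
c <-> c = 1 − |0.789 − 0.789| = 1 − 0.000 = 1.000
(d <-> (c -> ~(a <-> a))) <-> (c <-> c) = 1 − |0.798 − 1.000| = 1 − 0.202 = 0.798
c -> b = min(1, 1 − 0.789 + 0.301) = min(1, 0.512) = 0.512
~d = 1 − 0.413 = 0.587
(c -> b) -> ~d = min(1, 1 − 0.512 + 0.587) = min(1, 1.075) = 1.000
((d <-> (c -> ~(a <-> a))) <-> (c <-> c)) <-> ((c -> b) -> ~d) = 1 − |0.798 − 1.000| = 1 − 0.202 = 0.798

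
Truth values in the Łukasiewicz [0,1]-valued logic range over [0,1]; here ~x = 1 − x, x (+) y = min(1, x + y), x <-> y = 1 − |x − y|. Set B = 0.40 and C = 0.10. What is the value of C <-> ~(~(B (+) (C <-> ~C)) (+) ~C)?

0.90

~C = 1 − 0.10 = 0.90
C <-> ~C = 1 − |0.10 − 0.90| = 1 − 0.80 = 0.20
B (+) (C <-> ~C) = min(1, 0.40 + 0.20) = min(1, 0.60) = 0.60
~(B (+) (C <-> ~C)) = 1 − 0.60 = 0.40
~(B (+) (C <-> ~C)) (+) ~C = min(1, 0.40 + 0.90) = min(1, 1.30) = 1.00
~(~(B (+) (C <-> ~C)) (+) ~C) = 1 − 1.00 = 0.00
C <-> ~(~(B (+) (C <-> ~C)) (+) ~C) = 1 − |0.10 − 0.00| = 1 − 0.10 = 0.90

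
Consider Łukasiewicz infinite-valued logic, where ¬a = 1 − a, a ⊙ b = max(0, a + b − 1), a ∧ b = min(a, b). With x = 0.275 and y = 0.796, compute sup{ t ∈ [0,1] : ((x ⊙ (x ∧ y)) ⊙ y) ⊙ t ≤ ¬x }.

1.000

x ∧ y = min(0.275, 0.796) = 0.275
x ⊙ (x ∧ y) = max(0, 0.275 + 0.275 − 1) = max(0, -0.450) = 0.000
(x ⊙ (x ∧ y)) ⊙ y = max(0, 0.000 + 0.796 − 1) = max(0, -0.204) = 0.000
So the left factor is (x ⊙ (x ∧ y)) ⊙ y = 0.000.
¬x = 1 − 0.275 = 0.725
So the right-hand bound is ¬x = 0.725.
The residuum of the Łukasiewicz t-norm gives the supremum: min(1, 1 − 0.000 + 0.725).
1 − 0.000 + 0.725 = 1.725, so t = min(1, 1.725) = 1.000.
Check: 0.000 ⊙ 1.000 = max(0, 0.000) = 0.000 ≤ 0.725.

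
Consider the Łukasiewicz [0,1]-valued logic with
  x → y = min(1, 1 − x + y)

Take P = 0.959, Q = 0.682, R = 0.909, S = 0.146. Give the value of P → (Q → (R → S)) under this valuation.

R → S = min(1, 1 − 0.909 + 0.146) = min(1, 0.237) = 0.237
Q → (R → S) = min(1, 1 − 0.682 + 0.237) = min(1, 0.555) = 0.555
P → (Q → (R → S)) = min(1, 1 − 0.959 + 0.555) = min(1, 0.596) = 0.596

0.596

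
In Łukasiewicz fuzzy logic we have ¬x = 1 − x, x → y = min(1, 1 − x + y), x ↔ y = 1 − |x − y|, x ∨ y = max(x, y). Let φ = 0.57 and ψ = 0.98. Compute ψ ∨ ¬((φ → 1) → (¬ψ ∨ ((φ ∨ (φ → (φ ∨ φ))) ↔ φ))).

φ → 1 = min(1, 1 − 0.57 + 1.00) = min(1, 1.43) = 1.00
¬ψ = 1 − 0.98 = 0.02
φ ∨ φ = max(0.57, 0.57) = 0.57
φ → (φ ∨ φ) = min(1, 1 − 0.57 + 0.57) = min(1, 1.00) = 1.00
φ ∨ (φ → (φ ∨ φ)) = max(0.57, 1.00) = 1.00
(φ ∨ (φ → (φ ∨ φ))) ↔ φ = 1 − |1.00 − 0.57| = 1 − 0.43 = 0.57
¬ψ ∨ ((φ ∨ (φ → (φ ∨ φ))) ↔ φ) = max(0.02, 0.57) = 0.57
(φ → 1) → (¬ψ ∨ ((φ ∨ (φ → (φ ∨ φ))) ↔ φ)) = min(1, 1 − 1.00 + 0.57) = min(1, 0.57) = 0.57
¬((φ → 1) → (¬ψ ∨ ((φ ∨ (φ → (φ ∨ φ))) ↔ φ))) = 1 − 0.57 = 0.43
ψ ∨ ¬((φ → 1) → (¬ψ ∨ ((φ ∨ (φ → (φ ∨ φ))) ↔ φ))) = max(0.98, 0.43) = 0.98

0.98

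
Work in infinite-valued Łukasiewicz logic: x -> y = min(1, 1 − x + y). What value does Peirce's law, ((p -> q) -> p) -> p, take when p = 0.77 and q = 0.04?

p -> q = min(1, 1 − 0.77 + 0.04) = min(1, 0.27) = 0.27
(p -> q) -> p = min(1, 1 − 0.27 + 0.77) = min(1, 1.50) = 1.00
((p -> q) -> p) -> p = min(1, 1 − 1.00 + 0.77) = min(1, 0.77) = 0.77
(The value 0.77 < 1 shows this instance is not satisfied; not a Ł∞-tautology in general.)

0.77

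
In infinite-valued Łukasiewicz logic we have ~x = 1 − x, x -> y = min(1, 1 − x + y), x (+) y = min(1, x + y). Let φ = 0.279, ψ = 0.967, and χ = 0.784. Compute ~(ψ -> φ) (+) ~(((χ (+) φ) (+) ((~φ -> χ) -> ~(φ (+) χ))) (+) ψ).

0.688

ψ -> φ = min(1, 1 − 0.967 + 0.279) = min(1, 0.312) = 0.312
~(ψ -> φ) = 1 − 0.312 = 0.688
χ (+) φ = min(1, 0.784 + 0.279) = min(1, 1.063) = 1.000
~φ = 1 − 0.279 = 0.721
~φ -> χ = min(1, 1 − 0.721 + 0.784) = min(1, 1.063) = 1.000
φ (+) χ = min(1, 0.279 + 0.784) = min(1, 1.063) = 1.000
~(φ (+) χ) = 1 − 1.000 = 0.000
(~φ -> χ) -> ~(φ (+) χ) = min(1, 1 − 1.000 + 0.000) = min(1, 0.000) = 0.000
(χ (+) φ) (+) ((~φ -> χ) -> ~(φ (+) χ)) = min(1, 1.000 + 0.000) = min(1, 1.000) = 1.000
((χ (+) φ) (+) ((~φ -> χ) -> ~(φ (+) χ))) (+) ψ = min(1, 1.000 + 0.967) = min(1, 1.967) = 1.000
~(((χ (+) φ) (+) ((~φ -> χ) -> ~(φ (+) χ))) (+) ψ) = 1 − 1.000 = 0.000
~(ψ -> φ) (+) ~(((χ (+) φ) (+) ((~φ -> χ) -> ~(φ (+) χ))) (+) ψ) = min(1, 0.688 + 0.000) = min(1, 0.688) = 0.688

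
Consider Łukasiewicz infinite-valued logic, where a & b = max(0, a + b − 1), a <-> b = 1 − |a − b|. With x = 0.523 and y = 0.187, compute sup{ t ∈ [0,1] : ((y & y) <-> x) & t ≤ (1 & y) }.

y & y = max(0, 0.187 + 0.187 − 1) = max(0, -0.626) = 0.000
(y & y) <-> x = 1 − |0.000 − 0.523| = 1 − 0.523 = 0.477
So the left factor is (y & y) <-> x = 0.477.
1 & y = max(0, 1.000 + 0.187 − 1) = max(0, 0.187) = 0.187
So the right-hand bound is 1 & y = 0.187.
The residuum of the Łukasiewicz t-norm gives the supremum: min(1, 1 − 0.477 + 0.187).
1 − 0.477 + 0.187 = 0.710, so t = min(1, 0.710) = 0.710.
Check: 0.477 & 0.710 = max(0, 0.187) = 0.187 ≤ 0.187.

0.710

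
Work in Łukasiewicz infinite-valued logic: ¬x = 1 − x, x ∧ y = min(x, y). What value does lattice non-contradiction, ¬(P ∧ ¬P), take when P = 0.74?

0.74

¬P = 1 − 0.74 = 0.26
P ∧ ¬P = min(0.74, 0.26) = 0.26
¬(P ∧ ¬P) = 1 − 0.26 = 0.74
(The value 0.74 < 1 shows this instance is not satisfied; not a Ł∞-tautology — its value is 1 − min(a, 1−a).)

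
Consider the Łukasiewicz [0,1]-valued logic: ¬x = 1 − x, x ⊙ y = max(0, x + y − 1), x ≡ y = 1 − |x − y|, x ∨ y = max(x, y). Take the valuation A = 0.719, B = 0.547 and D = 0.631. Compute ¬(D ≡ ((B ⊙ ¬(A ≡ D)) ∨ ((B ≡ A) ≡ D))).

0.172

A ≡ D = 1 − |0.719 − 0.631| = 1 − 0.088 = 0.912
¬(A ≡ D) = 1 − 0.912 = 0.088
B ⊙ ¬(A ≡ D) = max(0, 0.547 + 0.088 − 1) = max(0, -0.365) = 0.000
B ≡ A = 1 − |0.547 − 0.719| = 1 − 0.172 = 0.828
(B ≡ A) ≡ D = 1 − |0.828 − 0.631| = 1 − 0.197 = 0.803
(B ⊙ ¬(A ≡ D)) ∨ ((B ≡ A) ≡ D) = max(0.000, 0.803) = 0.803
D ≡ ((B ⊙ ¬(A ≡ D)) ∨ ((B ≡ A) ≡ D)) = 1 − |0.631 − 0.803| = 1 − 0.172 = 0.828
¬(D ≡ ((B ⊙ ¬(A ≡ D)) ∨ ((B ≡ A) ≡ D))) = 1 − 0.828 = 0.172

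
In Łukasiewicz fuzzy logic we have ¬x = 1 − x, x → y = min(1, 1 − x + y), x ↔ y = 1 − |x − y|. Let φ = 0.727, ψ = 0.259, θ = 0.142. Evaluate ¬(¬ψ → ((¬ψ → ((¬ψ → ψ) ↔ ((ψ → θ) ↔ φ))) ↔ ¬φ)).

0.401

¬ψ = 1 − 0.259 = 0.741
¬ψ → ψ = min(1, 1 − 0.741 + 0.259) = min(1, 0.518) = 0.518
ψ → θ = min(1, 1 − 0.259 + 0.142) = min(1, 0.883) = 0.883
(ψ → θ) ↔ φ = 1 − |0.883 − 0.727| = 1 − 0.156 = 0.844
(¬ψ → ψ) ↔ ((ψ → θ) ↔ φ) = 1 − |0.518 − 0.844| = 1 − 0.326 = 0.674
¬ψ → ((¬ψ → ψ) ↔ ((ψ → θ) ↔ φ)) = min(1, 1 − 0.741 + 0.674) = min(1, 0.933) = 0.933
¬φ = 1 − 0.727 = 0.273
(¬ψ → ((¬ψ → ψ) ↔ ((ψ → θ) ↔ φ))) ↔ ¬φ = 1 − |0.933 − 0.273| = 1 − 0.660 = 0.340
¬ψ → ((¬ψ → ((¬ψ → ψ) ↔ ((ψ → θ) ↔ φ))) ↔ ¬φ) = min(1, 1 − 0.741 + 0.340) = min(1, 0.599) = 0.599
¬(¬ψ → ((¬ψ → ((¬ψ → ψ) ↔ ((ψ → θ) ↔ φ))) ↔ ¬φ)) = 1 − 0.599 = 0.401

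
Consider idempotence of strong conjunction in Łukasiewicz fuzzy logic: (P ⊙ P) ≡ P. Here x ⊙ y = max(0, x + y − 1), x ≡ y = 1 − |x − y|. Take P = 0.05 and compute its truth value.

0.95

P ⊙ P = max(0, 0.05 + 0.05 − 1) = max(0, -0.90) = 0.00
(P ⊙ P) ≡ P = 1 − |0.00 − 0.05| = 1 − 0.05 = 0.95
(The value 0.95 < 1 shows this instance is not satisfied; fails in Ł∞ since a ⊗ a = max(0, 2a−1) ≠ a in general.)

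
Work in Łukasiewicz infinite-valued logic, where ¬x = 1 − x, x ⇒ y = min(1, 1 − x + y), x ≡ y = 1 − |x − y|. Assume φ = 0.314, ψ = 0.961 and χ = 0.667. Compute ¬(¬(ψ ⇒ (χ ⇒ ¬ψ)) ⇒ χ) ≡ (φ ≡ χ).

0.353

¬ψ = 1 − 0.961 = 0.039
χ ⇒ ¬ψ = min(1, 1 − 0.667 + 0.039) = min(1, 0.372) = 0.372
ψ ⇒ (χ ⇒ ¬ψ) = min(1, 1 − 0.961 + 0.372) = min(1, 0.411) = 0.411
¬(ψ ⇒ (χ ⇒ ¬ψ)) = 1 − 0.411 = 0.589
¬(ψ ⇒ (χ ⇒ ¬ψ)) ⇒ χ = min(1, 1 − 0.589 + 0.667) = min(1, 1.078) = 1.000
¬(¬(ψ ⇒ (χ ⇒ ¬ψ)) ⇒ χ) = 1 − 1.000 = 0.000
φ ≡ χ = 1 − |0.314 − 0.667| = 1 − 0.353 = 0.647
¬(¬(ψ ⇒ (χ ⇒ ¬ψ)) ⇒ χ) ≡ (φ ≡ χ) = 1 − |0.000 − 0.647| = 1 − 0.647 = 0.353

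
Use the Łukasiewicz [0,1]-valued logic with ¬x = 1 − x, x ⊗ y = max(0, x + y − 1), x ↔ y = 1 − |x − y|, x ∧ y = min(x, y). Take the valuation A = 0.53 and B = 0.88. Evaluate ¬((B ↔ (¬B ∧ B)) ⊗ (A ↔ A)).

0.76

¬B = 1 − 0.88 = 0.12
¬B ∧ B = min(0.12, 0.88) = 0.12
B ↔ (¬B ∧ B) = 1 − |0.88 − 0.12| = 1 − 0.76 = 0.24
A ↔ A = 1 − |0.53 − 0.53| = 1 − 0.00 = 1.00
(B ↔ (¬B ∧ B)) ⊗ (A ↔ A) = max(0, 0.24 + 1.00 − 1) = max(0, 0.24) = 0.24
¬((B ↔ (¬B ∧ B)) ⊗ (A ↔ A)) = 1 − 0.24 = 0.76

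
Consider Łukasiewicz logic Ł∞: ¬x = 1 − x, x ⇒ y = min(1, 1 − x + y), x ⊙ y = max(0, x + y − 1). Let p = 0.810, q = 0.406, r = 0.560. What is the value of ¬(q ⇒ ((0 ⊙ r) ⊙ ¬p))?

0.406

0 ⊙ r = max(0, 0.000 + 0.560 − 1) = max(0, -0.440) = 0.000
¬p = 1 − 0.810 = 0.190
(0 ⊙ r) ⊙ ¬p = max(0, 0.000 + 0.190 − 1) = max(0, -0.810) = 0.000
q ⇒ ((0 ⊙ r) ⊙ ¬p) = min(1, 1 − 0.406 + 0.000) = min(1, 0.594) = 0.594
¬(q ⇒ ((0 ⊙ r) ⊙ ¬p)) = 1 − 0.594 = 0.406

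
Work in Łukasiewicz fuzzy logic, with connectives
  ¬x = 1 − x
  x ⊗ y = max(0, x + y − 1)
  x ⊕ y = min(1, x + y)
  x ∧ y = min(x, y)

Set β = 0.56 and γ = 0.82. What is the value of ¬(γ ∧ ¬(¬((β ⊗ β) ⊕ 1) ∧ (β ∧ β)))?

β ⊗ β = max(0, 0.56 + 0.56 − 1) = max(0, 0.12) = 0.12
(β ⊗ β) ⊕ 1 = min(1, 0.12 + 1.00) = min(1, 1.12) = 1.00
¬((β ⊗ β) ⊕ 1) = 1 − 1.00 = 0.00
β ∧ β = min(0.56, 0.56) = 0.56
¬((β ⊗ β) ⊕ 1) ∧ (β ∧ β) = min(0.00, 0.56) = 0.00
¬(¬((β ⊗ β) ⊕ 1) ∧ (β ∧ β)) = 1 − 0.00 = 1.00
γ ∧ ¬(¬((β ⊗ β) ⊕ 1) ∧ (β ∧ β)) = min(0.82, 1.00) = 0.82
¬(γ ∧ ¬(¬((β ⊗ β) ⊕ 1) ∧ (β ∧ β))) = 1 − 0.82 = 0.18

0.18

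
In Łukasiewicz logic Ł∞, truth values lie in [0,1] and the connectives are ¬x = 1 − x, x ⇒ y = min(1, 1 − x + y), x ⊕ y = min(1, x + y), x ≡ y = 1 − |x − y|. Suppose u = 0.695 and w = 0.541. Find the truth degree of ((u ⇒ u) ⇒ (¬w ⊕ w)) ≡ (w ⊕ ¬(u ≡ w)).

u ⇒ u = min(1, 1 − 0.695 + 0.695) = min(1, 1.000) = 1.000
¬w = 1 − 0.541 = 0.459
¬w ⊕ w = min(1, 0.459 + 0.541) = min(1, 1.000) = 1.000
(u ⇒ u) ⇒ (¬w ⊕ w) = min(1, 1 − 1.000 + 1.000) = min(1, 1.000) = 1.000
u ≡ w = 1 − |0.695 − 0.541| = 1 − 0.154 = 0.846
¬(u ≡ w) = 1 − 0.846 = 0.154
w ⊕ ¬(u ≡ w) = min(1, 0.541 + 0.154) = min(1, 0.695) = 0.695
((u ⇒ u) ⇒ (¬w ⊕ w)) ≡ (w ⊕ ¬(u ≡ w)) = 1 − |1.000 − 0.695| = 1 − 0.305 = 0.695

0.695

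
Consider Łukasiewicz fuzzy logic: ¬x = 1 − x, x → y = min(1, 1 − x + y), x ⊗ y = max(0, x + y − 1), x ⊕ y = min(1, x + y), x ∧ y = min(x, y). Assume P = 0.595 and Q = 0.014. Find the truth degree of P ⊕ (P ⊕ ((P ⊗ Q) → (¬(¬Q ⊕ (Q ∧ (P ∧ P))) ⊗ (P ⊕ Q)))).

P ⊗ Q = max(0, 0.595 + 0.014 − 1) = max(0, -0.391) = 0.000
¬Q = 1 − 0.014 = 0.986
P ∧ P = min(0.595, 0.595) = 0.595
Q ∧ (P ∧ P) = min(0.014, 0.595) = 0.014
¬Q ⊕ (Q ∧ (P ∧ P)) = min(1, 0.986 + 0.014) = min(1, 1.000) = 1.000
¬(¬Q ⊕ (Q ∧ (P ∧ P))) = 1 − 1.000 = 0.000
P ⊕ Q = min(1, 0.595 + 0.014) = min(1, 0.609) = 0.609
¬(¬Q ⊕ (Q ∧ (P ∧ P))) ⊗ (P ⊕ Q) = max(0, 0.000 + 0.609 − 1) = max(0, -0.391) = 0.000
(P ⊗ Q) → (¬(¬Q ⊕ (Q ∧ (P ∧ P))) ⊗ (P ⊕ Q)) = min(1, 1 − 0.000 + 0.000) = min(1, 1.000) = 1.000
P ⊕ ((P ⊗ Q) → (¬(¬Q ⊕ (Q ∧ (P ∧ P))) ⊗ (P ⊕ Q))) = min(1, 0.595 + 1.000) = min(1, 1.595) = 1.000
P ⊕ (P ⊕ ((P ⊗ Q) → (¬(¬Q ⊕ (Q ∧ (P ∧ P))) ⊗ (P ⊕ Q)))) = min(1, 0.595 + 1.000) = min(1, 1.595) = 1.000

1.000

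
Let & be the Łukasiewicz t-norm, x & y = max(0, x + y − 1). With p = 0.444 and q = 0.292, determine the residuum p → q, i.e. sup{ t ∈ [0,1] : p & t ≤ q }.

The residuum of the Łukasiewicz t-norm gives the supremum: min(1, 1 − 0.444 + 0.292).
1 − 0.444 + 0.292 = 0.848, so t = min(1, 0.848) = 0.848.
Check: 0.444 & 0.848 = max(0, 0.292) = 0.292 ≤ 0.292.

0.848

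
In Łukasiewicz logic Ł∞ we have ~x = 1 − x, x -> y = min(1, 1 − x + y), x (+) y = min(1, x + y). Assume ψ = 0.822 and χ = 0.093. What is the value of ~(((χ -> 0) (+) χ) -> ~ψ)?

0.822

χ -> 0 = min(1, 1 − 0.093 + 0.000) = min(1, 0.907) = 0.907
(χ -> 0) (+) χ = min(1, 0.907 + 0.093) = min(1, 1.000) = 1.000
~ψ = 1 − 0.822 = 0.178
((χ -> 0) (+) χ) -> ~ψ = min(1, 1 − 1.000 + 0.178) = min(1, 0.178) = 0.178
~(((χ -> 0) (+) χ) -> ~ψ) = 1 − 0.178 = 0.822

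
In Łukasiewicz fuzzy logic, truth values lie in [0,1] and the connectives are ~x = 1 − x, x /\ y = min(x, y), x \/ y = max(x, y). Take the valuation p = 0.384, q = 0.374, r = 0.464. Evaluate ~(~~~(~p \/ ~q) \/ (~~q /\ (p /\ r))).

0.626

~p = 1 − 0.384 = 0.616
~q = 1 − 0.374 = 0.626
~p \/ ~q = max(0.616, 0.626) = 0.626
~(~p \/ ~q) = 1 − 0.626 = 0.374
~~(~p \/ ~q) = 1 − 0.374 = 0.626
~~~(~p \/ ~q) = 1 − 0.626 = 0.374
~~q = 1 − 0.626 = 0.374
p /\ r = min(0.384, 0.464) = 0.384
~~q /\ (p /\ r) = min(0.374, 0.384) = 0.374
~~~(~p \/ ~q) \/ (~~q /\ (p /\ r)) = max(0.374, 0.374) = 0.374
~(~~~(~p \/ ~q) \/ (~~q /\ (p /\ r))) = 1 − 0.374 = 0.626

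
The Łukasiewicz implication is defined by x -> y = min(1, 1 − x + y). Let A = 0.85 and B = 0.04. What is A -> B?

0.19

A -> B = min(1, 1 − 0.85 + 0.04) = min(1, 0.19) = 0.19
For comparison, the Gödel implication (1 if x ≤ y else y) would give 0.04.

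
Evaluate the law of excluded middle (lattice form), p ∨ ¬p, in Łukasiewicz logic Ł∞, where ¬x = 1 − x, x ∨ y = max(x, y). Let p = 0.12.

0.88

¬p = 1 − 0.12 = 0.88
p ∨ ¬p = max(0.12, 0.88) = 0.88
(The value 0.88 < 1 shows this instance is not satisfied; not a Ł∞-tautology — its value is max(a, 1−a).)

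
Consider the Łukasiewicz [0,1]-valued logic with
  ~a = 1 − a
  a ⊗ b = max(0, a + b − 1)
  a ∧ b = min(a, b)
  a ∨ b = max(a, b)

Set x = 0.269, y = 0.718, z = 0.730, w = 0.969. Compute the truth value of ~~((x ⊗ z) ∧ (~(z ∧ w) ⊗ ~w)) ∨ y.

0.718

x ⊗ z = max(0, 0.269 + 0.730 − 1) = max(0, -0.001) = 0.000
z ∧ w = min(0.730, 0.969) = 0.730
~(z ∧ w) = 1 − 0.730 = 0.270
~w = 1 − 0.969 = 0.031
~(z ∧ w) ⊗ ~w = max(0, 0.270 + 0.031 − 1) = max(0, -0.699) = 0.000
(x ⊗ z) ∧ (~(z ∧ w) ⊗ ~w) = min(0.000, 0.000) = 0.000
~((x ⊗ z) ∧ (~(z ∧ w) ⊗ ~w)) = 1 − 0.000 = 1.000
~~((x ⊗ z) ∧ (~(z ∧ w) ⊗ ~w)) = 1 − 1.000 = 0.000
~~((x ⊗ z) ∧ (~(z ∧ w) ⊗ ~w)) ∨ y = max(0.000, 0.718) = 0.718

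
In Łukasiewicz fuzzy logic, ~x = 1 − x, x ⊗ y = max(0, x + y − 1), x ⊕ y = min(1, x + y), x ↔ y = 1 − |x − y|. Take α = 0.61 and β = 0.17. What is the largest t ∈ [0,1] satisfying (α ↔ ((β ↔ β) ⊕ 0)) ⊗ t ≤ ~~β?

β ↔ β = 1 − |0.17 − 0.17| = 1 − 0.00 = 1.00
(β ↔ β) ⊕ 0 = min(1, 1.00 + 0.00) = min(1, 1.00) = 1.00
α ↔ ((β ↔ β) ⊕ 0) = 1 − |0.61 − 1.00| = 1 − 0.39 = 0.61
So the left factor is α ↔ ((β ↔ β) ⊕ 0) = 0.61.
~β = 1 − 0.17 = 0.83
~~β = 1 − 0.83 = 0.17
So the right-hand bound is ~~β = 0.17.
The residuum of the Łukasiewicz t-norm gives the supremum: min(1, 1 − 0.61 + 0.17).
1 − 0.61 + 0.17 = 0.56, so t = min(1, 0.56) = 0.56.
Check: 0.61 ⊗ 0.56 = max(0, 0.17) = 0.17 ≤ 0.17.

0.56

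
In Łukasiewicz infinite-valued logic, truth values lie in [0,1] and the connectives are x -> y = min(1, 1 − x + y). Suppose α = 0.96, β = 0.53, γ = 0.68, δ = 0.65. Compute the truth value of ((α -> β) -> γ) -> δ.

α -> β = min(1, 1 − 0.96 + 0.53) = min(1, 0.57) = 0.57
(α -> β) -> γ = min(1, 1 − 0.57 + 0.68) = min(1, 1.11) = 1.00
((α -> β) -> γ) -> δ = min(1, 1 − 1.00 + 0.65) = min(1, 0.65) = 0.65

0.65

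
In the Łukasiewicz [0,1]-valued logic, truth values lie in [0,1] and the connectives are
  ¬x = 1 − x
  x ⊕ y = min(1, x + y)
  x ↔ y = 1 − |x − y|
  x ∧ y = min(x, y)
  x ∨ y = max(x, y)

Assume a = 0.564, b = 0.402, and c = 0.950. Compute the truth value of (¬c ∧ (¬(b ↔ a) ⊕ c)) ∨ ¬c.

0.050

¬c = 1 − 0.950 = 0.050
b ↔ a = 1 − |0.402 − 0.564| = 1 − 0.162 = 0.838
¬(b ↔ a) = 1 − 0.838 = 0.162
¬(b ↔ a) ⊕ c = min(1, 0.162 + 0.950) = min(1, 1.112) = 1.000
¬c ∧ (¬(b ↔ a) ⊕ c) = min(0.050, 1.000) = 0.050
(¬c ∧ (¬(b ↔ a) ⊕ c)) ∨ ¬c = max(0.050, 0.050) = 0.050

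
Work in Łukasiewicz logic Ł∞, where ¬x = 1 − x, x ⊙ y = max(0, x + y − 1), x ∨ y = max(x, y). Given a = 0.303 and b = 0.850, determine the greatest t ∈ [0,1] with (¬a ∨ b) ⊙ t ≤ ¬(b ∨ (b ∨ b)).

¬a = 1 − 0.303 = 0.697
¬a ∨ b = max(0.697, 0.850) = 0.850
So the left factor is ¬a ∨ b = 0.850.
b ∨ b = max(0.850, 0.850) = 0.850
b ∨ (b ∨ b) = max(0.850, 0.850) = 0.850
¬(b ∨ (b ∨ b)) = 1 − 0.850 = 0.150
So the right-hand bound is ¬(b ∨ (b ∨ b)) = 0.150.
The residuum of the Łukasiewicz t-norm gives the supremum: min(1, 1 − 0.850 + 0.150).
1 − 0.850 + 0.150 = 0.300, so t = min(1, 0.300) = 0.300.
Check: 0.850 ⊙ 0.300 = max(0, 0.150) = 0.150 ≤ 0.150.

0.300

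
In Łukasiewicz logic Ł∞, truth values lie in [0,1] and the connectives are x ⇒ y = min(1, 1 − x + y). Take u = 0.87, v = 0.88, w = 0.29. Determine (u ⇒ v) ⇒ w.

u ⇒ v = min(1, 1 − 0.87 + 0.88) = min(1, 1.01) = 1.00
(u ⇒ v) ⇒ w = min(1, 1 − 1.00 + 0.29) = min(1, 0.29) = 0.29

0.29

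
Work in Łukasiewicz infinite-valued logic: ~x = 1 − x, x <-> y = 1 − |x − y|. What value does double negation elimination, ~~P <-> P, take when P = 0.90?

~P = 1 − 0.90 = 0.10
~~P = 1 − 0.10 = 0.90
~~P <-> P = 1 − |0.90 − 0.90| = 1 − 0.00 = 1.00
(As expected: always 1 in Ł∞ since negation is involutive.)

1.00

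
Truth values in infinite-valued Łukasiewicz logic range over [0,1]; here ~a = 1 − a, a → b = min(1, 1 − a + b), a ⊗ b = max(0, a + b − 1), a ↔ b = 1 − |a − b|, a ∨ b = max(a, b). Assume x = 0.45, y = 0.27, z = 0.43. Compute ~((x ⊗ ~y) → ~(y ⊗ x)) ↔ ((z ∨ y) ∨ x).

~y = 1 − 0.27 = 0.73
x ⊗ ~y = max(0, 0.45 + 0.73 − 1) = max(0, 0.18) = 0.18
y ⊗ x = max(0, 0.27 + 0.45 − 1) = max(0, -0.28) = 0.00
~(y ⊗ x) = 1 − 0.00 = 1.00
(x ⊗ ~y) → ~(y ⊗ x) = min(1, 1 − 0.18 + 1.00) = min(1, 1.82) = 1.00
~((x ⊗ ~y) → ~(y ⊗ x)) = 1 − 1.00 = 0.00
z ∨ y = max(0.43, 0.27) = 0.43
(z ∨ y) ∨ x = max(0.43, 0.45) = 0.45
~((x ⊗ ~y) → ~(y ⊗ x)) ↔ ((z ∨ y) ∨ x) = 1 − |0.00 − 0.45| = 1 − 0.45 = 0.55

0.55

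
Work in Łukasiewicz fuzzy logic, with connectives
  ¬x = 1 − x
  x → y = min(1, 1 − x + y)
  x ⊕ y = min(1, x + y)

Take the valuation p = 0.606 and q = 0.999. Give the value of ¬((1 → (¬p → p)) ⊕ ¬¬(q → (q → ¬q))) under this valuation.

0.000

¬p = 1 − 0.606 = 0.394
¬p → p = min(1, 1 − 0.394 + 0.606) = min(1, 1.212) = 1.000
1 → (¬p → p) = min(1, 1 − 1.000 + 1.000) = min(1, 1.000) = 1.000
¬q = 1 − 0.999 = 0.001
q → ¬q = min(1, 1 − 0.999 + 0.001) = min(1, 0.002) = 0.002
q → (q → ¬q) = min(1, 1 − 0.999 + 0.002) = min(1, 0.003) = 0.003
¬(q → (q → ¬q)) = 1 − 0.003 = 0.997
¬¬(q → (q → ¬q)) = 1 − 0.997 = 0.003
(1 → (¬p → p)) ⊕ ¬¬(q → (q → ¬q)) = min(1, 1.000 + 0.003) = min(1, 1.003) = 1.000
¬((1 → (¬p → p)) ⊕ ¬¬(q → (q → ¬q))) = 1 − 1.000 = 0.000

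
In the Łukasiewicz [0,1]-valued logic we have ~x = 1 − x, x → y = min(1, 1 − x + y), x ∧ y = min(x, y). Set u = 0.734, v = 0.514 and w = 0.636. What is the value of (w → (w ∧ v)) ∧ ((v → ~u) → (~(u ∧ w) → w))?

0.878

w ∧ v = min(0.636, 0.514) = 0.514
w → (w ∧ v) = min(1, 1 − 0.636 + 0.514) = min(1, 0.878) = 0.878
~u = 1 − 0.734 = 0.266
v → ~u = min(1, 1 − 0.514 + 0.266) = min(1, 0.752) = 0.752
u ∧ w = min(0.734, 0.636) = 0.636
~(u ∧ w) = 1 − 0.636 = 0.364
~(u ∧ w) → w = min(1, 1 − 0.364 + 0.636) = min(1, 1.272) = 1.000
(v → ~u) → (~(u ∧ w) → w) = min(1, 1 − 0.752 + 1.000) = min(1, 1.248) = 1.000
(w → (w ∧ v)) ∧ ((v → ~u) → (~(u ∧ w) → w)) = min(0.878, 1.000) = 0.878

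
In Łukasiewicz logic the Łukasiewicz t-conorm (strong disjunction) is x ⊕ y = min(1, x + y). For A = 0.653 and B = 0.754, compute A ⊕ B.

A ⊕ B = min(1, 0.653 + 0.754) = min(1, 1.407) = 1.000
For comparison, the Gödel t-conorm max(x, y) would give 0.754.

1.000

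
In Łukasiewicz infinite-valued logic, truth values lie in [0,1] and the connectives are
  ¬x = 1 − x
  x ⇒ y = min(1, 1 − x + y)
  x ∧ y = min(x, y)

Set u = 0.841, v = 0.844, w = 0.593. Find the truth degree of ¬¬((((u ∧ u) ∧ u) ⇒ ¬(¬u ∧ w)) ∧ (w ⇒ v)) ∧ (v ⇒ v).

u ∧ u = min(0.841, 0.841) = 0.841
(u ∧ u) ∧ u = min(0.841, 0.841) = 0.841
¬u = 1 − 0.841 = 0.159
¬u ∧ w = min(0.159, 0.593) = 0.159
¬(¬u ∧ w) = 1 − 0.159 = 0.841
((u ∧ u) ∧ u) ⇒ ¬(¬u ∧ w) = min(1, 1 − 0.841 + 0.841) = min(1, 1.000) = 1.000
w ⇒ v = min(1, 1 − 0.593 + 0.844) = min(1, 1.251) = 1.000
(((u ∧ u) ∧ u) ⇒ ¬(¬u ∧ w)) ∧ (w ⇒ v) = min(1.000, 1.000) = 1.000
¬((((u ∧ u) ∧ u) ⇒ ¬(¬u ∧ w)) ∧ (w ⇒ v)) = 1 − 1.000 = 0.000
¬¬((((u ∧ u) ∧ u) ⇒ ¬(¬u ∧ w)) ∧ (w ⇒ v)) = 1 − 0.000 = 1.000
v ⇒ v = min(1, 1 − 0.844 + 0.844) = min(1, 1.000) = 1.000
¬¬((((u ∧ u) ∧ u) ⇒ ¬(¬u ∧ w)) ∧ (w ⇒ v)) ∧ (v ⇒ v) = min(1.000, 1.000) = 1.000

1.000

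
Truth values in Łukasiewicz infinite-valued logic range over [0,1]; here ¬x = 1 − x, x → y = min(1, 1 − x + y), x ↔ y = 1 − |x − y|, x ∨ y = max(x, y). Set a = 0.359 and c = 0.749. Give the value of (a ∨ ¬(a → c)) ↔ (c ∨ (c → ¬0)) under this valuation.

0.359

a → c = min(1, 1 − 0.359 + 0.749) = min(1, 1.390) = 1.000
¬(a → c) = 1 − 1.000 = 0.000
a ∨ ¬(a → c) = max(0.359, 0.000) = 0.359
¬0 = 1 − 0.000 = 1.000
c → ¬0 = min(1, 1 − 0.749 + 1.000) = min(1, 1.251) = 1.000
c ∨ (c → ¬0) = max(0.749, 1.000) = 1.000
(a ∨ ¬(a → c)) ↔ (c ∨ (c → ¬0)) = 1 − |0.359 − 1.000| = 1 − 0.641 = 0.359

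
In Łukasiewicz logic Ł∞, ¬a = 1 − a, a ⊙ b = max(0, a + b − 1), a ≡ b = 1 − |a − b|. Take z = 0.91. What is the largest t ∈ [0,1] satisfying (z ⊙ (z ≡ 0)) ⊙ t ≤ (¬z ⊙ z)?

1.00

z ≡ 0 = 1 − |0.91 − 0.00| = 1 − 0.91 = 0.09
z ⊙ (z ≡ 0) = max(0, 0.91 + 0.09 − 1) = max(0, 0.00) = 0.00
So the left factor is z ⊙ (z ≡ 0) = 0.00.
¬z = 1 − 0.91 = 0.09
¬z ⊙ z = max(0, 0.09 + 0.91 − 1) = max(0, 0.00) = 0.00
So the right-hand bound is ¬z ⊙ z = 0.00.
The residuum of the Łukasiewicz t-norm gives the supremum: min(1, 1 − 0.00 + 0.00).
1 − 0.00 + 0.00 = 1.00, so t = min(1, 1.00) = 1.00.
Check: 0.00 ⊙ 1.00 = max(0, 0.00) = 0.00 ≤ 0.00.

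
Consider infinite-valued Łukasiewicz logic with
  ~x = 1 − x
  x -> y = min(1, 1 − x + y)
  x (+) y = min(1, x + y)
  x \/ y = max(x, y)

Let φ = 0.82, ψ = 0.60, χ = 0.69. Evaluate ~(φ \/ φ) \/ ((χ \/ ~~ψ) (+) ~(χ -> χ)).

0.69

φ \/ φ = max(0.82, 0.82) = 0.82
~(φ \/ φ) = 1 − 0.82 = 0.18
~ψ = 1 − 0.60 = 0.40
~~ψ = 1 − 0.40 = 0.60
χ \/ ~~ψ = max(0.69, 0.60) = 0.69
χ -> χ = min(1, 1 − 0.69 + 0.69) = min(1, 1.00) = 1.00
~(χ -> χ) = 1 − 1.00 = 0.00
(χ \/ ~~ψ) (+) ~(χ -> χ) = min(1, 0.69 + 0.00) = min(1, 0.69) = 0.69
~(φ \/ φ) \/ ((χ \/ ~~ψ) (+) ~(χ -> χ)) = max(0.18, 0.69) = 0.69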